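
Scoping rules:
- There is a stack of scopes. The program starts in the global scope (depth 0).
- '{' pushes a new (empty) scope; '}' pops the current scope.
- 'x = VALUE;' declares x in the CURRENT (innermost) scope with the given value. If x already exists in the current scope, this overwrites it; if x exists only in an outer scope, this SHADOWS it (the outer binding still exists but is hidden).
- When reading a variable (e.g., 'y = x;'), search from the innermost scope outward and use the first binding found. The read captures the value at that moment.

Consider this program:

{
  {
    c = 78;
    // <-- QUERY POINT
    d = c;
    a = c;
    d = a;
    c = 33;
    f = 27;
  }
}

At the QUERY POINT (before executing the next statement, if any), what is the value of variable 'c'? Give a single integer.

Step 1: enter scope (depth=1)
Step 2: enter scope (depth=2)
Step 3: declare c=78 at depth 2
Visible at query point: c=78

Answer: 78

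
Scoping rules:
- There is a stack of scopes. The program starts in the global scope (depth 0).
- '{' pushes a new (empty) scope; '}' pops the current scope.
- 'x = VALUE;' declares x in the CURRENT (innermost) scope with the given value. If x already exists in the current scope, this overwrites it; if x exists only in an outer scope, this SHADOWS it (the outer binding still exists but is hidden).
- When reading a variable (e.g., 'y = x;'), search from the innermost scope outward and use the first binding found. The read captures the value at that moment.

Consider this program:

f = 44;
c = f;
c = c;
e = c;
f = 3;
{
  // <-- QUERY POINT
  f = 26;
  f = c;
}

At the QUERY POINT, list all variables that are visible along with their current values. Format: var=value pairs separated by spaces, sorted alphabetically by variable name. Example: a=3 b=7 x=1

Answer: c=44 e=44 f=3

Derivation:
Step 1: declare f=44 at depth 0
Step 2: declare c=(read f)=44 at depth 0
Step 3: declare c=(read c)=44 at depth 0
Step 4: declare e=(read c)=44 at depth 0
Step 5: declare f=3 at depth 0
Step 6: enter scope (depth=1)
Visible at query point: c=44 e=44 f=3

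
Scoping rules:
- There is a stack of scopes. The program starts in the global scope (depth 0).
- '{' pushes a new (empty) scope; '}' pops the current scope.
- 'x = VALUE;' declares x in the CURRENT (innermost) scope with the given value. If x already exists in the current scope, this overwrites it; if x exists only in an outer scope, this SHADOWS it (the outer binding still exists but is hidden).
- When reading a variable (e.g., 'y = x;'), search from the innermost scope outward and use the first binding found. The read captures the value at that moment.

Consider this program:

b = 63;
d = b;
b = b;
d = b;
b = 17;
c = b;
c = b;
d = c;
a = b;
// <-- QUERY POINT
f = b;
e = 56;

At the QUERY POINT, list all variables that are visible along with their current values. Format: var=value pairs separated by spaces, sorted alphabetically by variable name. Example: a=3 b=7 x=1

Step 1: declare b=63 at depth 0
Step 2: declare d=(read b)=63 at depth 0
Step 3: declare b=(read b)=63 at depth 0
Step 4: declare d=(read b)=63 at depth 0
Step 5: declare b=17 at depth 0
Step 6: declare c=(read b)=17 at depth 0
Step 7: declare c=(read b)=17 at depth 0
Step 8: declare d=(read c)=17 at depth 0
Step 9: declare a=(read b)=17 at depth 0
Visible at query point: a=17 b=17 c=17 d=17

Answer: a=17 b=17 c=17 d=17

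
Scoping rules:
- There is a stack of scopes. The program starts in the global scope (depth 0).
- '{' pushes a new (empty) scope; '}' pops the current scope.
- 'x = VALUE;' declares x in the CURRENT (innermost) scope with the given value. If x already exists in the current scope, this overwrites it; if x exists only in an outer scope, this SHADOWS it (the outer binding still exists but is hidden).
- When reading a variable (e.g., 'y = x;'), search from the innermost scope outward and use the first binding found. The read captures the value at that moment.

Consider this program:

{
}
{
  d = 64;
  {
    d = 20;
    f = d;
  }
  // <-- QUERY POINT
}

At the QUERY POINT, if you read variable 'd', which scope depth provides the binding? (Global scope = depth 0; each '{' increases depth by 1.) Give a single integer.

Step 1: enter scope (depth=1)
Step 2: exit scope (depth=0)
Step 3: enter scope (depth=1)
Step 4: declare d=64 at depth 1
Step 5: enter scope (depth=2)
Step 6: declare d=20 at depth 2
Step 7: declare f=(read d)=20 at depth 2
Step 8: exit scope (depth=1)
Visible at query point: d=64

Answer: 1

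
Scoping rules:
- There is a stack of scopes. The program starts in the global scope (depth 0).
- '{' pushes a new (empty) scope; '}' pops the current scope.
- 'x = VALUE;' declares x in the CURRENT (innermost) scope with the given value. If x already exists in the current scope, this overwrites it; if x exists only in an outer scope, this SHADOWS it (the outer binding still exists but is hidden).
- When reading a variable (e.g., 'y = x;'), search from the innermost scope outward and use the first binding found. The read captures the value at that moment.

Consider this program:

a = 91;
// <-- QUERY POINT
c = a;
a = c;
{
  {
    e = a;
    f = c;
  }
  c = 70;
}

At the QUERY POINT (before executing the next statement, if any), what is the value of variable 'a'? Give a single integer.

Step 1: declare a=91 at depth 0
Visible at query point: a=91

Answer: 91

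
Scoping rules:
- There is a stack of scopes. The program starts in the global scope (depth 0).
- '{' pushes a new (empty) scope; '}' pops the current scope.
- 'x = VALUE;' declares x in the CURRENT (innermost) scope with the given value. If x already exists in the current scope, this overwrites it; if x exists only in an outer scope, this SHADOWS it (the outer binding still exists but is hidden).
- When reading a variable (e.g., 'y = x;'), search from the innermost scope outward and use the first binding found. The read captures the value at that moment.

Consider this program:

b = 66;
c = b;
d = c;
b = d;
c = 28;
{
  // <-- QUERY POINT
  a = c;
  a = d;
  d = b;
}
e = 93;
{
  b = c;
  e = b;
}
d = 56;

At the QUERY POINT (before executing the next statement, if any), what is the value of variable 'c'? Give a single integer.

Step 1: declare b=66 at depth 0
Step 2: declare c=(read b)=66 at depth 0
Step 3: declare d=(read c)=66 at depth 0
Step 4: declare b=(read d)=66 at depth 0
Step 5: declare c=28 at depth 0
Step 6: enter scope (depth=1)
Visible at query point: b=66 c=28 d=66

Answer: 28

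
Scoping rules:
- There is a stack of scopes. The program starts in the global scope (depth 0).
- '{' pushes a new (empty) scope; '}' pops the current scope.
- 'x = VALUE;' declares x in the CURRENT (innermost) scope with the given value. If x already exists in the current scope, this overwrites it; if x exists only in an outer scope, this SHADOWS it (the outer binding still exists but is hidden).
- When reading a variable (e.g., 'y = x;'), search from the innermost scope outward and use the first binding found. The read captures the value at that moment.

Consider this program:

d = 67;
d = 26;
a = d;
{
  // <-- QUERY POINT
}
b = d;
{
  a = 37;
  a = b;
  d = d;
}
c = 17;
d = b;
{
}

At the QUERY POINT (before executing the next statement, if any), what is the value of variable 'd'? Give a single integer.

Step 1: declare d=67 at depth 0
Step 2: declare d=26 at depth 0
Step 3: declare a=(read d)=26 at depth 0
Step 4: enter scope (depth=1)
Visible at query point: a=26 d=26

Answer: 26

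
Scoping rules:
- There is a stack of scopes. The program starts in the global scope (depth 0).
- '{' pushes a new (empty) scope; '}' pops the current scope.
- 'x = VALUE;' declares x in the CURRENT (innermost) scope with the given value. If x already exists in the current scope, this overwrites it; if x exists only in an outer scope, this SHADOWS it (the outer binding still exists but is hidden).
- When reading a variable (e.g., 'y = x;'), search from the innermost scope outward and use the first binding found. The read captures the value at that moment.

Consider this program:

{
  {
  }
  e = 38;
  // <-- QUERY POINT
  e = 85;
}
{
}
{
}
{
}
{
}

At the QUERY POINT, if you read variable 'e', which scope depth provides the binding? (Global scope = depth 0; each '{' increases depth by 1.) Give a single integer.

Answer: 1

Derivation:
Step 1: enter scope (depth=1)
Step 2: enter scope (depth=2)
Step 3: exit scope (depth=1)
Step 4: declare e=38 at depth 1
Visible at query point: e=38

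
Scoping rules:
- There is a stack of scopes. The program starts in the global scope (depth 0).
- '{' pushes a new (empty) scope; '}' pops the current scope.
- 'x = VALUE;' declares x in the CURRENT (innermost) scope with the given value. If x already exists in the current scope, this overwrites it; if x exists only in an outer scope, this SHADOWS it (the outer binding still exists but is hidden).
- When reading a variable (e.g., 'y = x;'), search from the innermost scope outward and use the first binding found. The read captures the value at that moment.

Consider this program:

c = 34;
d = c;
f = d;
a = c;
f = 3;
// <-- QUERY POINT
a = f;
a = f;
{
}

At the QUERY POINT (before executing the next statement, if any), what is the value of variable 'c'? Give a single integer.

Answer: 34

Derivation:
Step 1: declare c=34 at depth 0
Step 2: declare d=(read c)=34 at depth 0
Step 3: declare f=(read d)=34 at depth 0
Step 4: declare a=(read c)=34 at depth 0
Step 5: declare f=3 at depth 0
Visible at query point: a=34 c=34 d=34 f=3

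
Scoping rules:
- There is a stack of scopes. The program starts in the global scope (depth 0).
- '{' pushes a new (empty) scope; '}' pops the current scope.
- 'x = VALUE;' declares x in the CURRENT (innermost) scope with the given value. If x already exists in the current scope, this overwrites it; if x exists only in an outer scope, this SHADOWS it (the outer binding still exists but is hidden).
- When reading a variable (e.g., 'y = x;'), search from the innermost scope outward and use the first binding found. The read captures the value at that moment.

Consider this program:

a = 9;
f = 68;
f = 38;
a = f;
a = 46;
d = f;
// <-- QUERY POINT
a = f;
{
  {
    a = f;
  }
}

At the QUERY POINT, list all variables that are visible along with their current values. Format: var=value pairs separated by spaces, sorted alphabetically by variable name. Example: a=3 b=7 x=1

Step 1: declare a=9 at depth 0
Step 2: declare f=68 at depth 0
Step 3: declare f=38 at depth 0
Step 4: declare a=(read f)=38 at depth 0
Step 5: declare a=46 at depth 0
Step 6: declare d=(read f)=38 at depth 0
Visible at query point: a=46 d=38 f=38

Answer: a=46 d=38 f=38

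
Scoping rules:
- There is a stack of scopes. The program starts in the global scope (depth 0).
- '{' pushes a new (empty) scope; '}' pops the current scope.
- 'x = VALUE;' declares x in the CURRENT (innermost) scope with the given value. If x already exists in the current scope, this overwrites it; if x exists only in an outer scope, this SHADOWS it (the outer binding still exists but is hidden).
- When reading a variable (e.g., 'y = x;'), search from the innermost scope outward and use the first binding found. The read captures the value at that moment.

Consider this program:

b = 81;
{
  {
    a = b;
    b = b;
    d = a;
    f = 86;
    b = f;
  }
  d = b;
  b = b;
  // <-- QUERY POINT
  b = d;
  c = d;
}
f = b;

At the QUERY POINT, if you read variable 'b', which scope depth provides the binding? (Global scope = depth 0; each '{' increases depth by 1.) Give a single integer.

Step 1: declare b=81 at depth 0
Step 2: enter scope (depth=1)
Step 3: enter scope (depth=2)
Step 4: declare a=(read b)=81 at depth 2
Step 5: declare b=(read b)=81 at depth 2
Step 6: declare d=(read a)=81 at depth 2
Step 7: declare f=86 at depth 2
Step 8: declare b=(read f)=86 at depth 2
Step 9: exit scope (depth=1)
Step 10: declare d=(read b)=81 at depth 1
Step 11: declare b=(read b)=81 at depth 1
Visible at query point: b=81 d=81

Answer: 1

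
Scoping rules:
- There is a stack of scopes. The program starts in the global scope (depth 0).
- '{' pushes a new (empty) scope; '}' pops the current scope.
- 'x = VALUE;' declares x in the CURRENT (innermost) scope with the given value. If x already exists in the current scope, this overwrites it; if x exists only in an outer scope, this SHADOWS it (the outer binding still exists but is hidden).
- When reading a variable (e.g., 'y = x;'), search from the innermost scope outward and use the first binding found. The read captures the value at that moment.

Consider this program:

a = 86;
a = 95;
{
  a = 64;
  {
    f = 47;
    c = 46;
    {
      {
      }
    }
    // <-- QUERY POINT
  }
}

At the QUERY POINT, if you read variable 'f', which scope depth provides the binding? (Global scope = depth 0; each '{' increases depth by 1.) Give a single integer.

Answer: 2

Derivation:
Step 1: declare a=86 at depth 0
Step 2: declare a=95 at depth 0
Step 3: enter scope (depth=1)
Step 4: declare a=64 at depth 1
Step 5: enter scope (depth=2)
Step 6: declare f=47 at depth 2
Step 7: declare c=46 at depth 2
Step 8: enter scope (depth=3)
Step 9: enter scope (depth=4)
Step 10: exit scope (depth=3)
Step 11: exit scope (depth=2)
Visible at query point: a=64 c=46 f=47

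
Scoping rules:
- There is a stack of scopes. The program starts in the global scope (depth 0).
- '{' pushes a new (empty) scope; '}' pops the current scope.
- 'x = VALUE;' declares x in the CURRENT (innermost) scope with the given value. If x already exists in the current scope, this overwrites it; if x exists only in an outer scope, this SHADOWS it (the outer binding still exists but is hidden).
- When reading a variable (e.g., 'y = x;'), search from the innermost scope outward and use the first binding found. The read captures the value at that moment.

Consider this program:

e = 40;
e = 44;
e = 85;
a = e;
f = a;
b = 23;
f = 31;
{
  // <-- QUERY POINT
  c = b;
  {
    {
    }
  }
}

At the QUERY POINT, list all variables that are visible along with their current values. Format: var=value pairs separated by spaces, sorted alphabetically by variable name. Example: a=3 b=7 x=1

Answer: a=85 b=23 e=85 f=31

Derivation:
Step 1: declare e=40 at depth 0
Step 2: declare e=44 at depth 0
Step 3: declare e=85 at depth 0
Step 4: declare a=(read e)=85 at depth 0
Step 5: declare f=(read a)=85 at depth 0
Step 6: declare b=23 at depth 0
Step 7: declare f=31 at depth 0
Step 8: enter scope (depth=1)
Visible at query point: a=85 b=23 e=85 f=31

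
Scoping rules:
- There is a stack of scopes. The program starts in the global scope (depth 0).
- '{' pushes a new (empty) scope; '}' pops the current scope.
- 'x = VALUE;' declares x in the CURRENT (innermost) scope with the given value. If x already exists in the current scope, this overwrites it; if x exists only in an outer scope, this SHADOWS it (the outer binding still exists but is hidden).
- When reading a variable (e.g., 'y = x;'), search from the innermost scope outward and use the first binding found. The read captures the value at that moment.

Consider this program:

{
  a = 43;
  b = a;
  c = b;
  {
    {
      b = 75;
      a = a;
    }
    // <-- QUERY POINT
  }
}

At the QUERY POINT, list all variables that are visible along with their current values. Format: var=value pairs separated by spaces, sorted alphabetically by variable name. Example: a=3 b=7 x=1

Answer: a=43 b=43 c=43

Derivation:
Step 1: enter scope (depth=1)
Step 2: declare a=43 at depth 1
Step 3: declare b=(read a)=43 at depth 1
Step 4: declare c=(read b)=43 at depth 1
Step 5: enter scope (depth=2)
Step 6: enter scope (depth=3)
Step 7: declare b=75 at depth 3
Step 8: declare a=(read a)=43 at depth 3
Step 9: exit scope (depth=2)
Visible at query point: a=43 b=43 c=43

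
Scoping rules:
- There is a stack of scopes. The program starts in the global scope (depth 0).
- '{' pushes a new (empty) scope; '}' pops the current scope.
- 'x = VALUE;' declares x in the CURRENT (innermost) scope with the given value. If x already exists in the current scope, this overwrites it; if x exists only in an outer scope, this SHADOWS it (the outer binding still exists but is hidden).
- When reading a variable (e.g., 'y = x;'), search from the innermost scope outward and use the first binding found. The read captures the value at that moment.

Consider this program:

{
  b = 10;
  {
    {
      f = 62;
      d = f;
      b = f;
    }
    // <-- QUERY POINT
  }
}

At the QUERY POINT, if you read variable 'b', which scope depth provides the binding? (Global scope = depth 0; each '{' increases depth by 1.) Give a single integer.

Step 1: enter scope (depth=1)
Step 2: declare b=10 at depth 1
Step 3: enter scope (depth=2)
Step 4: enter scope (depth=3)
Step 5: declare f=62 at depth 3
Step 6: declare d=(read f)=62 at depth 3
Step 7: declare b=(read f)=62 at depth 3
Step 8: exit scope (depth=2)
Visible at query point: b=10

Answer: 1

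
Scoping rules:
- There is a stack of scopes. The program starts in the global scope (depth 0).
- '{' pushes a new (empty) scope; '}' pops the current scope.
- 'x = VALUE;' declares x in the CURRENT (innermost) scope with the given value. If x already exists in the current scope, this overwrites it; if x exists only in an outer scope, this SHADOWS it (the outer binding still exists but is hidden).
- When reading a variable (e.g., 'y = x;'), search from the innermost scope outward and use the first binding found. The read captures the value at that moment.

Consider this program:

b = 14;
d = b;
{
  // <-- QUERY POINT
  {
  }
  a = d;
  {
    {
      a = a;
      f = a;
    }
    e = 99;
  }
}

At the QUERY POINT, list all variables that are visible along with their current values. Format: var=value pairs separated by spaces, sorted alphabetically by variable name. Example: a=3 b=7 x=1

Answer: b=14 d=14

Derivation:
Step 1: declare b=14 at depth 0
Step 2: declare d=(read b)=14 at depth 0
Step 3: enter scope (depth=1)
Visible at query point: b=14 d=14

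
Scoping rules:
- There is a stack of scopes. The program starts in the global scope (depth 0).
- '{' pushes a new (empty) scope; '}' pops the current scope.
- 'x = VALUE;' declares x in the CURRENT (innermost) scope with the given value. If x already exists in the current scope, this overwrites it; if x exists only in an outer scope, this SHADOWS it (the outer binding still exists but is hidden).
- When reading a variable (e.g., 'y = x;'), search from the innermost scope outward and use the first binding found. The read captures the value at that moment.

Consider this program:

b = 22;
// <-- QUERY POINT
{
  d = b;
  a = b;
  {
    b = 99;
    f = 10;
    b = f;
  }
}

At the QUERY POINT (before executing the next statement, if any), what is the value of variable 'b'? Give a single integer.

Answer: 22

Derivation:
Step 1: declare b=22 at depth 0
Visible at query point: b=22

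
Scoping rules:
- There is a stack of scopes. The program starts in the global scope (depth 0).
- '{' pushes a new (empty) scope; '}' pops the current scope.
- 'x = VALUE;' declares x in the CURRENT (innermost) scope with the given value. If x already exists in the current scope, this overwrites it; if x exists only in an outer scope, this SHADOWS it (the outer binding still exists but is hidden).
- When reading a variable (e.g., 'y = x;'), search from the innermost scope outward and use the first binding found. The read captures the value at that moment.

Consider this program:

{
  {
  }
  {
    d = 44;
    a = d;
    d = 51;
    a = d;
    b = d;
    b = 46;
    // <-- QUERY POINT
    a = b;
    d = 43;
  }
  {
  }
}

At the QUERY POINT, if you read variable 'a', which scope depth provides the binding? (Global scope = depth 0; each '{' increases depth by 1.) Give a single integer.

Answer: 2

Derivation:
Step 1: enter scope (depth=1)
Step 2: enter scope (depth=2)
Step 3: exit scope (depth=1)
Step 4: enter scope (depth=2)
Step 5: declare d=44 at depth 2
Step 6: declare a=(read d)=44 at depth 2
Step 7: declare d=51 at depth 2
Step 8: declare a=(read d)=51 at depth 2
Step 9: declare b=(read d)=51 at depth 2
Step 10: declare b=46 at depth 2
Visible at query point: a=51 b=46 d=51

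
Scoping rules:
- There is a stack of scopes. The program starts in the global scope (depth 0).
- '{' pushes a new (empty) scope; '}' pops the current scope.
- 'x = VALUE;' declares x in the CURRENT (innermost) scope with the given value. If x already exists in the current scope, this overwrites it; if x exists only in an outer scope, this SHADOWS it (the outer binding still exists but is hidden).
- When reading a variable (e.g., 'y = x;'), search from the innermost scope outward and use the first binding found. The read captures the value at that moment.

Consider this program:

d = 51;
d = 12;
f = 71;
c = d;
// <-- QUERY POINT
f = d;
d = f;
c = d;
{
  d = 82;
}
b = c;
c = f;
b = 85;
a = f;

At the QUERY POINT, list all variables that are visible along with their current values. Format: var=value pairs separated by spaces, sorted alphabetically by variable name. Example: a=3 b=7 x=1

Step 1: declare d=51 at depth 0
Step 2: declare d=12 at depth 0
Step 3: declare f=71 at depth 0
Step 4: declare c=(read d)=12 at depth 0
Visible at query point: c=12 d=12 f=71

Answer: c=12 d=12 f=71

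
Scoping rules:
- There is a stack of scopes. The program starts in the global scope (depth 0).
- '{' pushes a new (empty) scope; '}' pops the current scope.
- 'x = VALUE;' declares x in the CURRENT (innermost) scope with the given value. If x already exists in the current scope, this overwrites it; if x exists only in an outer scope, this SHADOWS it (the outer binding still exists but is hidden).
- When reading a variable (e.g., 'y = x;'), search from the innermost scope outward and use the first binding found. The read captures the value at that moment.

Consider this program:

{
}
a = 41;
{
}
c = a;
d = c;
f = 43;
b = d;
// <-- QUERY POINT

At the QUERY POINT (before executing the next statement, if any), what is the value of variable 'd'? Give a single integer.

Step 1: enter scope (depth=1)
Step 2: exit scope (depth=0)
Step 3: declare a=41 at depth 0
Step 4: enter scope (depth=1)
Step 5: exit scope (depth=0)
Step 6: declare c=(read a)=41 at depth 0
Step 7: declare d=(read c)=41 at depth 0
Step 8: declare f=43 at depth 0
Step 9: declare b=(read d)=41 at depth 0
Visible at query point: a=41 b=41 c=41 d=41 f=43

Answer: 41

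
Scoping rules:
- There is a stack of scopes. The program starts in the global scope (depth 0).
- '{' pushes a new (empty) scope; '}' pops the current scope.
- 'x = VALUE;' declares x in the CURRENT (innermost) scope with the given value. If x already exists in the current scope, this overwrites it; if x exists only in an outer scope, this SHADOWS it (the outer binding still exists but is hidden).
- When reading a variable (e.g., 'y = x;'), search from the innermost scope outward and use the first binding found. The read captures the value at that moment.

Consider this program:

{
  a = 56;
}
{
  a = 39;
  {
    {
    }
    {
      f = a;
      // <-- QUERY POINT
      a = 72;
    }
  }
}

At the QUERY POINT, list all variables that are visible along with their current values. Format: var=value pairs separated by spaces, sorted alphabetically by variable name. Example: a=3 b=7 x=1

Step 1: enter scope (depth=1)
Step 2: declare a=56 at depth 1
Step 3: exit scope (depth=0)
Step 4: enter scope (depth=1)
Step 5: declare a=39 at depth 1
Step 6: enter scope (depth=2)
Step 7: enter scope (depth=3)
Step 8: exit scope (depth=2)
Step 9: enter scope (depth=3)
Step 10: declare f=(read a)=39 at depth 3
Visible at query point: a=39 f=39

Answer: a=39 f=39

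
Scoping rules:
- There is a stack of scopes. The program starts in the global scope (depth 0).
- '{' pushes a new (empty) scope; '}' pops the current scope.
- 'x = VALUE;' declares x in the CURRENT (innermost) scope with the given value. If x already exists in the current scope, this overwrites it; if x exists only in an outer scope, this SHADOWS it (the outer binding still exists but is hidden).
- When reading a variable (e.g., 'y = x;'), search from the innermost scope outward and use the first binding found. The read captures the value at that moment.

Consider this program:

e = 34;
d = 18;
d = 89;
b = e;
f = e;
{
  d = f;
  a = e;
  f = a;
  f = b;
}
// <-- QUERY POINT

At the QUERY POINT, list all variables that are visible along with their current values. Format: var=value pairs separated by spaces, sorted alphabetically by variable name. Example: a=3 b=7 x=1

Answer: b=34 d=89 e=34 f=34

Derivation:
Step 1: declare e=34 at depth 0
Step 2: declare d=18 at depth 0
Step 3: declare d=89 at depth 0
Step 4: declare b=(read e)=34 at depth 0
Step 5: declare f=(read e)=34 at depth 0
Step 6: enter scope (depth=1)
Step 7: declare d=(read f)=34 at depth 1
Step 8: declare a=(read e)=34 at depth 1
Step 9: declare f=(read a)=34 at depth 1
Step 10: declare f=(read b)=34 at depth 1
Step 11: exit scope (depth=0)
Visible at query point: b=34 d=89 e=34 f=34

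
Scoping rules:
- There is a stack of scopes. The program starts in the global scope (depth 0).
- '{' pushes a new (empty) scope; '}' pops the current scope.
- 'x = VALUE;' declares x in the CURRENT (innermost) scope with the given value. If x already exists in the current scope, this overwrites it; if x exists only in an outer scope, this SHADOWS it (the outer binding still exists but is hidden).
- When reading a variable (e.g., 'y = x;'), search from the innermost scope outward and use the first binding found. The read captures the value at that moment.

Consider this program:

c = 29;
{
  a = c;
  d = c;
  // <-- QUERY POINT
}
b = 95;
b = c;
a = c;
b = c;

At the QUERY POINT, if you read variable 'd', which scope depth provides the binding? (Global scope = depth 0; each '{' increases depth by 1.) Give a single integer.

Answer: 1

Derivation:
Step 1: declare c=29 at depth 0
Step 2: enter scope (depth=1)
Step 3: declare a=(read c)=29 at depth 1
Step 4: declare d=(read c)=29 at depth 1
Visible at query point: a=29 c=29 d=29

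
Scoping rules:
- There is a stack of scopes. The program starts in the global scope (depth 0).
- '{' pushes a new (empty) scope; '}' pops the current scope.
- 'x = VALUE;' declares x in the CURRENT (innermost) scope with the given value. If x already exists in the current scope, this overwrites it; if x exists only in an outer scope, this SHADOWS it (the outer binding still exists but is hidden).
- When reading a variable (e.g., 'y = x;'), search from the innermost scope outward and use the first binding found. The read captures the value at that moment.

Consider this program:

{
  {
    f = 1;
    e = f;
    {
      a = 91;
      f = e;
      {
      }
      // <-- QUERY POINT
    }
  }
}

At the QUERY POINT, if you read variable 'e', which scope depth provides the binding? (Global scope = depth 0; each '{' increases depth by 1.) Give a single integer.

Step 1: enter scope (depth=1)
Step 2: enter scope (depth=2)
Step 3: declare f=1 at depth 2
Step 4: declare e=(read f)=1 at depth 2
Step 5: enter scope (depth=3)
Step 6: declare a=91 at depth 3
Step 7: declare f=(read e)=1 at depth 3
Step 8: enter scope (depth=4)
Step 9: exit scope (depth=3)
Visible at query point: a=91 e=1 f=1

Answer: 2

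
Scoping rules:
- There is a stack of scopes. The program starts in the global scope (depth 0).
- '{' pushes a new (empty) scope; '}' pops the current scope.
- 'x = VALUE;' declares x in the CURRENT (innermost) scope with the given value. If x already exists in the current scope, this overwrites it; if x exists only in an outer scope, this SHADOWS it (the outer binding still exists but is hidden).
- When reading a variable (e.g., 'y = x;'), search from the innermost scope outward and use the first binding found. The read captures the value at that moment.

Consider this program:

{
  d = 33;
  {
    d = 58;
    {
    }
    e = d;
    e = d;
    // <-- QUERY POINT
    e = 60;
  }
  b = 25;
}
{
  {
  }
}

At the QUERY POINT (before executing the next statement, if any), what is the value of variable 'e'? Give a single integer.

Step 1: enter scope (depth=1)
Step 2: declare d=33 at depth 1
Step 3: enter scope (depth=2)
Step 4: declare d=58 at depth 2
Step 5: enter scope (depth=3)
Step 6: exit scope (depth=2)
Step 7: declare e=(read d)=58 at depth 2
Step 8: declare e=(read d)=58 at depth 2
Visible at query point: d=58 e=58

Answer: 58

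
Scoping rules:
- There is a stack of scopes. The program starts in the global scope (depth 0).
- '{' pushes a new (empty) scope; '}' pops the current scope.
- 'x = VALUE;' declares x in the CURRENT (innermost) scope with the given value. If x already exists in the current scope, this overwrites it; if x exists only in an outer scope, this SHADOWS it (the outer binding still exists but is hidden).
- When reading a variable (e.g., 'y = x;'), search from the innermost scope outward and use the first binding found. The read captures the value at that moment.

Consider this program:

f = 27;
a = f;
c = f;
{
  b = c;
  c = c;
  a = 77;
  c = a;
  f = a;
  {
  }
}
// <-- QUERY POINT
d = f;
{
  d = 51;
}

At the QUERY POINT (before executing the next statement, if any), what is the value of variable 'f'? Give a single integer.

Answer: 27

Derivation:
Step 1: declare f=27 at depth 0
Step 2: declare a=(read f)=27 at depth 0
Step 3: declare c=(read f)=27 at depth 0
Step 4: enter scope (depth=1)
Step 5: declare b=(read c)=27 at depth 1
Step 6: declare c=(read c)=27 at depth 1
Step 7: declare a=77 at depth 1
Step 8: declare c=(read a)=77 at depth 1
Step 9: declare f=(read a)=77 at depth 1
Step 10: enter scope (depth=2)
Step 11: exit scope (depth=1)
Step 12: exit scope (depth=0)
Visible at query point: a=27 c=27 f=27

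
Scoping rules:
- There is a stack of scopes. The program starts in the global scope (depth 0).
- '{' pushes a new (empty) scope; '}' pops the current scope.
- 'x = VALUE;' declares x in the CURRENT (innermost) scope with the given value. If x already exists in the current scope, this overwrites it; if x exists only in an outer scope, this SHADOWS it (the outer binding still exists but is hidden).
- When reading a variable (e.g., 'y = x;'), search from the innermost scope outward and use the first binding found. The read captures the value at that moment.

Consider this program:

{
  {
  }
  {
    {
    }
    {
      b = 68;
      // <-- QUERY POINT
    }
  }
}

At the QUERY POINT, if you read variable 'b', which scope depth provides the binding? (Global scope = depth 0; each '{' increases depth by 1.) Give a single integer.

Step 1: enter scope (depth=1)
Step 2: enter scope (depth=2)
Step 3: exit scope (depth=1)
Step 4: enter scope (depth=2)
Step 5: enter scope (depth=3)
Step 6: exit scope (depth=2)
Step 7: enter scope (depth=3)
Step 8: declare b=68 at depth 3
Visible at query point: b=68

Answer: 3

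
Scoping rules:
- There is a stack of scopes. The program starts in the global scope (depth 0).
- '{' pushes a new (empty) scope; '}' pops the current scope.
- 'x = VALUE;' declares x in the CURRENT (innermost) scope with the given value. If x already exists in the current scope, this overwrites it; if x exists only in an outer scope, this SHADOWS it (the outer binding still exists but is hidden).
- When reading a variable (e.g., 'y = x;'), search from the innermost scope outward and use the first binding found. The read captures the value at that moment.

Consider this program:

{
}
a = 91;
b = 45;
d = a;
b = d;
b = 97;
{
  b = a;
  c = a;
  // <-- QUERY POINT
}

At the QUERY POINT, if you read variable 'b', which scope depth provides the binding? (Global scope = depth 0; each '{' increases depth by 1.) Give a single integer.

Answer: 1

Derivation:
Step 1: enter scope (depth=1)
Step 2: exit scope (depth=0)
Step 3: declare a=91 at depth 0
Step 4: declare b=45 at depth 0
Step 5: declare d=(read a)=91 at depth 0
Step 6: declare b=(read d)=91 at depth 0
Step 7: declare b=97 at depth 0
Step 8: enter scope (depth=1)
Step 9: declare b=(read a)=91 at depth 1
Step 10: declare c=(read a)=91 at depth 1
Visible at query point: a=91 b=91 c=91 d=91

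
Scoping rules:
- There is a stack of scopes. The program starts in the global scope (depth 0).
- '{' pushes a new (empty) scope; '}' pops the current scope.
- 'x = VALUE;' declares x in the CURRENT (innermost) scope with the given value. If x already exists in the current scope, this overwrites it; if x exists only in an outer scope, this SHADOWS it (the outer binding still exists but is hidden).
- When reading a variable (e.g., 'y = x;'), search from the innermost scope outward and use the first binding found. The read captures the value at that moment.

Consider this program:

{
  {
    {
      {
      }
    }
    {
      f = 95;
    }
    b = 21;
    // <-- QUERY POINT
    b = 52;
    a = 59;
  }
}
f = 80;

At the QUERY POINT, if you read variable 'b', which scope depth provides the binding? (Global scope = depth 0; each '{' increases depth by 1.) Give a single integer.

Answer: 2

Derivation:
Step 1: enter scope (depth=1)
Step 2: enter scope (depth=2)
Step 3: enter scope (depth=3)
Step 4: enter scope (depth=4)
Step 5: exit scope (depth=3)
Step 6: exit scope (depth=2)
Step 7: enter scope (depth=3)
Step 8: declare f=95 at depth 3
Step 9: exit scope (depth=2)
Step 10: declare b=21 at depth 2
Visible at query point: b=21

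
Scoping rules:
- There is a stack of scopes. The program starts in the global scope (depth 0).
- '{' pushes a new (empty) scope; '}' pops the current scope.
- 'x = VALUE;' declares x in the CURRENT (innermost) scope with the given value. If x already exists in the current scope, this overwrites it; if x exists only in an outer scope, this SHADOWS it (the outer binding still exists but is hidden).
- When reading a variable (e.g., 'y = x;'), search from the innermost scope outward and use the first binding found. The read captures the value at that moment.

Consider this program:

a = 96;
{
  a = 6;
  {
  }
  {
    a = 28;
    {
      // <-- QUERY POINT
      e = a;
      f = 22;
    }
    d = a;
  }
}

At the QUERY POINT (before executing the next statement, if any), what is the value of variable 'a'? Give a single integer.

Step 1: declare a=96 at depth 0
Step 2: enter scope (depth=1)
Step 3: declare a=6 at depth 1
Step 4: enter scope (depth=2)
Step 5: exit scope (depth=1)
Step 6: enter scope (depth=2)
Step 7: declare a=28 at depth 2
Step 8: enter scope (depth=3)
Visible at query point: a=28

Answer: 28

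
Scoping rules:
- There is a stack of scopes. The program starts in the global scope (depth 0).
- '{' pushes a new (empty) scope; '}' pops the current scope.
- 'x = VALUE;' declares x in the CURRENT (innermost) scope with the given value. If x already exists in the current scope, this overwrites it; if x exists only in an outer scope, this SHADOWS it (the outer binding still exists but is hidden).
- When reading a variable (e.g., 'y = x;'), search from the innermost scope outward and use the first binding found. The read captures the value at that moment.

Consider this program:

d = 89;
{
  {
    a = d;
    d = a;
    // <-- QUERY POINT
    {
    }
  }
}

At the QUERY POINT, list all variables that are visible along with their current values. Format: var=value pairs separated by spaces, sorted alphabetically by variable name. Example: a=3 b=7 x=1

Step 1: declare d=89 at depth 0
Step 2: enter scope (depth=1)
Step 3: enter scope (depth=2)
Step 4: declare a=(read d)=89 at depth 2
Step 5: declare d=(read a)=89 at depth 2
Visible at query point: a=89 d=89

Answer: a=89 d=89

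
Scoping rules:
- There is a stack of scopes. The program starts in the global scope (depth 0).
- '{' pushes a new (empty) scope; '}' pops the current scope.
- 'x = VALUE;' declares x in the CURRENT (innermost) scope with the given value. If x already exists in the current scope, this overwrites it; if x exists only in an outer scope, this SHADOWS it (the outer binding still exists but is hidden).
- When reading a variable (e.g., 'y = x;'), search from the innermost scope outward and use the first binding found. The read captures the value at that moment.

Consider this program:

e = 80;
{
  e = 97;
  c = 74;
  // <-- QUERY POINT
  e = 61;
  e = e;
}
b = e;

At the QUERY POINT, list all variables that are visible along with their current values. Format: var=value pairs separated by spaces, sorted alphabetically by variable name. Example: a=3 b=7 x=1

Step 1: declare e=80 at depth 0
Step 2: enter scope (depth=1)
Step 3: declare e=97 at depth 1
Step 4: declare c=74 at depth 1
Visible at query point: c=74 e=97

Answer: c=74 e=97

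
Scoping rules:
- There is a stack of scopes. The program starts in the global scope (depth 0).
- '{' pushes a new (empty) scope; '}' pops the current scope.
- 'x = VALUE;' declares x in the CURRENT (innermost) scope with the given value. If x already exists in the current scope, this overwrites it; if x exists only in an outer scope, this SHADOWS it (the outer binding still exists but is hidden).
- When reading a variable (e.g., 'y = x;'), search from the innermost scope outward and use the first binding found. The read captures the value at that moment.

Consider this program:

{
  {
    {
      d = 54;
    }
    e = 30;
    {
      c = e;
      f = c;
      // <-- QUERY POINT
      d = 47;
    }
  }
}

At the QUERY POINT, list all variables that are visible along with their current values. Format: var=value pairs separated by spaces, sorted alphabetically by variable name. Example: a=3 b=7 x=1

Step 1: enter scope (depth=1)
Step 2: enter scope (depth=2)
Step 3: enter scope (depth=3)
Step 4: declare d=54 at depth 3
Step 5: exit scope (depth=2)
Step 6: declare e=30 at depth 2
Step 7: enter scope (depth=3)
Step 8: declare c=(read e)=30 at depth 3
Step 9: declare f=(read c)=30 at depth 3
Visible at query point: c=30 e=30 f=30

Answer: c=30 e=30 f=30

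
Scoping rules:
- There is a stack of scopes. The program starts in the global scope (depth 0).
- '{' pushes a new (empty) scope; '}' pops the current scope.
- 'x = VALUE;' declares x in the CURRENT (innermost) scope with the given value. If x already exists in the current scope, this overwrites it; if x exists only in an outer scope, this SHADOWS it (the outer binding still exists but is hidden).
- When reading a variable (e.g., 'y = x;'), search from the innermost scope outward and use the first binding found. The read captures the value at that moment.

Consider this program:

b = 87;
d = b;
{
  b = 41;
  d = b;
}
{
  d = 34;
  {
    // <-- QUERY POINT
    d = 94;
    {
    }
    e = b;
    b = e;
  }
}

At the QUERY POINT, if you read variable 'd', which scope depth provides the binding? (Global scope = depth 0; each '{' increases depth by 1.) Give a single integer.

Answer: 1

Derivation:
Step 1: declare b=87 at depth 0
Step 2: declare d=(read b)=87 at depth 0
Step 3: enter scope (depth=1)
Step 4: declare b=41 at depth 1
Step 5: declare d=(read b)=41 at depth 1
Step 6: exit scope (depth=0)
Step 7: enter scope (depth=1)
Step 8: declare d=34 at depth 1
Step 9: enter scope (depth=2)
Visible at query point: b=87 d=34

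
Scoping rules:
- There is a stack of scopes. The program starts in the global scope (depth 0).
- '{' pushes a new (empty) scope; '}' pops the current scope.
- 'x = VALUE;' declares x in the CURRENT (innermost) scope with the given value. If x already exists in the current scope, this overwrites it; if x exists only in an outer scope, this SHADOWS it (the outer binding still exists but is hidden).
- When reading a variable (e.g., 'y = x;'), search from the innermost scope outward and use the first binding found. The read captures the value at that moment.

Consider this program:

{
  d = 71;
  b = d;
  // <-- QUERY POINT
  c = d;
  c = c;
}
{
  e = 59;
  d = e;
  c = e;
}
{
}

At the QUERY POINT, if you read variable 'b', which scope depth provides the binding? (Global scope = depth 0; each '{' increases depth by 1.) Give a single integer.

Step 1: enter scope (depth=1)
Step 2: declare d=71 at depth 1
Step 3: declare b=(read d)=71 at depth 1
Visible at query point: b=71 d=71

Answer: 1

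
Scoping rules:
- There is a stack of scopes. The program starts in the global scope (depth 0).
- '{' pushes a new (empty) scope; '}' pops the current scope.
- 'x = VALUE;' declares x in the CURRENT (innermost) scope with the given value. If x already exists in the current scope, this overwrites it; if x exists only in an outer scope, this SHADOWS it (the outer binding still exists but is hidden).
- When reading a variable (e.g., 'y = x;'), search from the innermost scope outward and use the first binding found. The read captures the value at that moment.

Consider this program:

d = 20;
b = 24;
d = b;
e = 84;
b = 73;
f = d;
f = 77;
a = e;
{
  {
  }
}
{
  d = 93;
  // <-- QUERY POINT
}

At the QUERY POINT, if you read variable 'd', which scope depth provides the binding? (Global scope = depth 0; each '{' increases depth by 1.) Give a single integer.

Answer: 1

Derivation:
Step 1: declare d=20 at depth 0
Step 2: declare b=24 at depth 0
Step 3: declare d=(read b)=24 at depth 0
Step 4: declare e=84 at depth 0
Step 5: declare b=73 at depth 0
Step 6: declare f=(read d)=24 at depth 0
Step 7: declare f=77 at depth 0
Step 8: declare a=(read e)=84 at depth 0
Step 9: enter scope (depth=1)
Step 10: enter scope (depth=2)
Step 11: exit scope (depth=1)
Step 12: exit scope (depth=0)
Step 13: enter scope (depth=1)
Step 14: declare d=93 at depth 1
Visible at query point: a=84 b=73 d=93 e=84 f=77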